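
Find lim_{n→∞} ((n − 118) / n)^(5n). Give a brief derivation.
lim = e^(−590)

Rewrite as (1 − 118/n)^(5n). By the standard limit (1 + x/n)^n → e^x, we have (1 − 118/n)^n → e^(−118), and raising to the 5th power gives e^(−590).
More precisely, ln[(1 − 118/n)^(5n)] = 5n · ln(1 − 118/n) = 5n · (-118/n + O(1/n^2)) = -590 + O(1/n) → -590.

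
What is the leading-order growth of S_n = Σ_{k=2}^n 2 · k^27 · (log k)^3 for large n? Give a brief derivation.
S_n ~ n^28 · (log n)^3 / 14

By integral comparison, S_n = ∫_1^n 2 · x^27 · (log x)^3 dx + O(n^27 · (log n)^3). For the integral, the leading term of ∫_1^n x^27 (log x)^3 dx is n^28/28 · (log n)^3 (by repeated integration by parts; each step lowers the log-exponent and produces a relatively O(1/log n) correction). Hence S_n ~ n^28 · (log n)^3 / 14.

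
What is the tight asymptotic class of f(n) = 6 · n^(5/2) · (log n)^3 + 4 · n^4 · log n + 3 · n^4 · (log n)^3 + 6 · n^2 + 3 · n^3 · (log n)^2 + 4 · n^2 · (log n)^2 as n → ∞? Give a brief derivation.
f(n) ∈ Θ(n^4 · (log n)^3)

Compare the terms by growth order. For large n, n^a · (log n)^b dominates n^a' · (log n)^b' iff a > a', or (a = a' and b > b'). Ranking the 6 terms shows the dominant one is 3 · n^4 · (log n)^3. Hence f(n) ∈ Θ(n^4 · (log n)^3).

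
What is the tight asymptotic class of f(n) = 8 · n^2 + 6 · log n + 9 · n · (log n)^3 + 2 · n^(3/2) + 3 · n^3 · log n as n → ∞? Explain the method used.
f(n) ∈ Θ(n^3 · log n)

Compare the terms by growth order. For large n, n^a · (log n)^b dominates n^a' · (log n)^b' iff a > a', or (a = a' and b > b'). Ranking the 5 terms shows the dominant one is 3 · n^3 · log n. Hence f(n) ∈ Θ(n^3 · log n).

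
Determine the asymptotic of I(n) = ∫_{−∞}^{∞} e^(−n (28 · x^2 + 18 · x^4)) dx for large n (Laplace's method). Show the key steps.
I(n) ~ sqrt(π/(28n))

φ(x) = 28 · x^2 + 18 · x^4 has its unique global minimum at x* = 0 (since φ'(x) = 56x + 72x^3 = 0 only at x = 0 for real x with both coefficients positive, and φ → ∞ as |x| → ∞). At x* = 0, φ(0) = 0 and φ''(0) = 56. Laplace's method then gives
  I(n) ~ sqrt(2π / (n · φ''(0))) · e^(−n φ(0)) = sqrt(2π / (56n)) = sqrt(π/(28n)).
The 18 · x^4 term contributes only at subleading order (an O(1/n) relative correction).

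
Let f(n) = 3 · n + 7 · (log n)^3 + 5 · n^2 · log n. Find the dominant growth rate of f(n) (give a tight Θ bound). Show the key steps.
f(n) ∈ Θ(n^2 · log n)

Compare the terms by growth order. For large n, n^a · (log n)^b dominates n^a' · (log n)^b' iff a > a', or (a = a' and b > b'). Ranking the 3 terms shows the dominant one is 5 · n^2 · log n. Hence f(n) ∈ Θ(n^2 · log n).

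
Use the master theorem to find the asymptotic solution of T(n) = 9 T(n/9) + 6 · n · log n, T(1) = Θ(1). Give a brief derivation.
T(n) = Θ(n · (log n)^2)

Here log_9 9 = 1 and f(n) = 6 · n · log n = Θ(n^(log_9 9) · (log n)^1). This is the extended Case 2 of the master theorem (f matches the critical exponent up to log factors), giving T(n) = Θ(n^(log_9 9) · (log n)^(1+1)) = Θ(n · (log n)^2).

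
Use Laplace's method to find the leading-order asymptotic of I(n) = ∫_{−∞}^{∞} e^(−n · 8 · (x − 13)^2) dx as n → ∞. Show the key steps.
I(n) = sqrt(π/(8n))

Here φ(x) = 8 · (x − 13)^2 has its unique minimum at x* = 13 with φ(x*) = 0 and φ''(x*) = 16. Laplace's method gives
  I(n) ~ e^(−n φ(x*)) · sqrt(2π / (n · φ''(x*))) = sqrt(2π / (16n)) = sqrt(π/(8n)).
This is exact: substituting u = (x − 13)·sqrt(8n) gives I(n) = (1/sqrt(8n)) ∫_{−∞}^{∞} e^(−u^2) du = sqrt(π/(8n)).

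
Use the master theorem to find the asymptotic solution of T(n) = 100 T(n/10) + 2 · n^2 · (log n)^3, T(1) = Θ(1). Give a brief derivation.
T(n) = Θ(n^2 · (log n)^4)

Here log_10 100 = 2 and f(n) = 2 · n^2 · (log n)^3 = Θ(n^(log_10 100) · (log n)^3). This is the extended Case 2 of the master theorem (f matches the critical exponent up to log factors), giving T(n) = Θ(n^(log_10 100) · (log n)^(3+1)) = Θ(n^2 · (log n)^4).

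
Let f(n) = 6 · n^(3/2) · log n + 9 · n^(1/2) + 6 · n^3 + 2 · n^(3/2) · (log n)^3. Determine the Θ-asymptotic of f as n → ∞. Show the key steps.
f(n) ∈ Θ(n^3)

Compare the terms by growth order. For large n, n^a · (log n)^b dominates n^a' · (log n)^b' iff a > a', or (a = a' and b > b'). Ranking the 4 terms shows the dominant one is 6 · n^3. Hence f(n) ∈ Θ(n^3).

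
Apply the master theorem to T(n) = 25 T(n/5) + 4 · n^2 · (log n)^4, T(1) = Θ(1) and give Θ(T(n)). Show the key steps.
T(n) = Θ(n^2 · (log n)^5)

Here log_5 25 = 2 and f(n) = 4 · n^2 · (log n)^4 = Θ(n^(log_5 25) · (log n)^4). This is the extended Case 2 of the master theorem (f matches the critical exponent up to log factors), giving T(n) = Θ(n^(log_5 25) · (log n)^(4+1)) = Θ(n^2 · (log n)^5).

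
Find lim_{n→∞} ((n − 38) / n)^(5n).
lim = e^(−190)

Rewrite as (1 − 38/n)^(5n). By the standard limit (1 + x/n)^n → e^x, we have (1 − 38/n)^n → e^(−38), and raising to the 5th power gives e^(−190).
More precisely, ln[(1 − 38/n)^(5n)] = 5n · ln(1 − 38/n) = 5n · (-38/n + O(1/n^2)) = -190 + O(1/n) → -190.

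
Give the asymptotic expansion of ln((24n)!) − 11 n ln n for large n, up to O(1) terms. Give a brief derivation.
ln((24n)!) − 11 n ln n = 13 n ln n + 24(ln 24 − 1) n + (1/2) ln(2π·24n) + O(1/n)

Stirling: ln((24n)!) = 24n ln(24n) − 24n + (1/2) ln(2π·24n) + O(1/n).
Expand 24n ln(24n) = 24n (ln n + ln 24) = 24n ln n + 24n ln 24.
Subtract 11n ln n: leading term is (24 − 11) n ln n = 13 n ln n. The next term is 24n ln 24 − 24n = 24(ln 24 − 1) n. Then the (1/2) ln(2π·24n) correction.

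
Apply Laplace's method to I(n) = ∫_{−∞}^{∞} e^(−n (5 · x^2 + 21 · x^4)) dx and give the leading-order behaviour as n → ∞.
I(n) ~ sqrt(π/(5n))

φ(x) = 5 · x^2 + 21 · x^4 has its unique global minimum at x* = 0 (since φ'(x) = 10x + 84x^3 = 0 only at x = 0 for real x with both coefficients positive, and φ → ∞ as |x| → ∞). At x* = 0, φ(0) = 0 and φ''(0) = 10. Laplace's method then gives
  I(n) ~ sqrt(2π / (n · φ''(0))) · e^(−n φ(0)) = sqrt(2π / (10n)) = sqrt(π/(5n)).
The 21 · x^4 term contributes only at subleading order (an O(1/n) relative correction).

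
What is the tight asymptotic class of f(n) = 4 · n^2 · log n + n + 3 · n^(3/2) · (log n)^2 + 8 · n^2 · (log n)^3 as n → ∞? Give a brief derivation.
f(n) ∈ Θ(n^2 · (log n)^3)

Compare the terms by growth order. For large n, n^a · (log n)^b dominates n^a' · (log n)^b' iff a > a', or (a = a' and b > b'). Ranking the 4 terms shows the dominant one is 8 · n^2 · (log n)^3. Hence f(n) ∈ Θ(n^2 · (log n)^3).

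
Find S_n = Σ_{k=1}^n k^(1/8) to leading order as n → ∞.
S_n ~ (8/9) · n^(9/8)

Integral comparison: Σ_{k=1}^n k^(1/8) = ∫_0^n x^(1/8) dx + O(n^(1/8)). The integral is n^(1 + 1/8) / (1 + 1/8) = n^((1+8)/8) / ((1+8)/8) = (8/9) · n^(9/8).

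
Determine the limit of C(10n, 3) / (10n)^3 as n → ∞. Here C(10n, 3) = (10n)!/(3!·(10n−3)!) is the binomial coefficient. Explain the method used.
lim = 1/3! = 1/6

With N = 10n → ∞: C(N, 3) / N^3 = [N(N−1)…(N−2)] / (3! · N^3) = (1/3!) · 1 · (1 − 1/(10n)) · (1 − 2/(10n)). Each factor → 1 as N → ∞, so the limit is 1/3! = 1/6.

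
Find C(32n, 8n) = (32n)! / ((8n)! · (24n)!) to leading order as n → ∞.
C(32n, 8n) ~ (256/27)^(8n) · sqrt(2/(3π·8n))

Write N = 8n. Apply Stirling to each factorial:
  (4N)! ~ sqrt(2π·4N) · (4N/e)^(4N),
  N! ~ sqrt(2π N) · (N/e)^N,
  (3N)! ~ sqrt(2π·3N) · (3N/e)^(3N).
The exponential factors combine to (4N)^(4N) / (N^N · (3N)^(3N)) = 4^(4N)/3^(3N) = (4^4/3^3)^N = (256/27)^N.
The square-root prefactors combine to sqrt(2π·4N) / (sqrt(2π N)·sqrt(2π·3N)) = sqrt(4 / (2π·3·N)) = sqrt(2/(3π·8n)).
Substituting N = 8n: C(32n, 8n) ~ (256/27)^(8n) · sqrt(2/(3π·8n)).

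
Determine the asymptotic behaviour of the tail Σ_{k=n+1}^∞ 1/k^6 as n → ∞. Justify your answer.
Σ_{k>n} 1/k^6 ~ 1/(5 · n^5)

Compare to the integral: ∫_{n}^∞ x^(−6) dx = [−x^(−5)/5]_{n}^∞ = 1/((6−1)·n^5). Euler-Maclaurin then gives
  Σ_{k>n} 1/k^6 = ∫_{n}^∞ dx/x^6 − 1/(2·n^6) + O(1/n^7).
(Equivalently this is ζ(6) − Σ_{k≤n} 1/k^6.)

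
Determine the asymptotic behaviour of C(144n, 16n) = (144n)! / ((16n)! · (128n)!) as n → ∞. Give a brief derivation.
C(144n, 16n) ~ (387420489/16777216)^(16n) · sqrt(9/(16π·16n))

Write N = 16n. Apply Stirling to each factorial:
  (9N)! ~ sqrt(2π·9N) · (9N/e)^(9N),
  N! ~ sqrt(2π N) · (N/e)^N,
  (8N)! ~ sqrt(2π·8N) · (8N/e)^(8N).
The exponential factors combine to (9N)^(9N) / (N^N · (8N)^(8N)) = 9^(9N)/8^(8N) = (9^9/8^8)^N = (387420489/16777216)^N.
The square-root prefactors combine to sqrt(2π·9N) / (sqrt(2π N)·sqrt(2π·8N)) = sqrt(9 / (2π·8·N)) = sqrt(9/(16π·16n)).
Substituting N = 16n: C(144n, 16n) ~ (387420489/16777216)^(16n) · sqrt(9/(16π·16n)).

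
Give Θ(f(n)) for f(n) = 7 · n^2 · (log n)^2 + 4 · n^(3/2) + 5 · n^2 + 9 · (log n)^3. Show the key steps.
f(n) ∈ Θ(n^2 · (log n)^2)

Compare the terms by growth order. For large n, n^a · (log n)^b dominates n^a' · (log n)^b' iff a > a', or (a = a' and b > b'). Ranking the 4 terms shows the dominant one is 7 · n^2 · (log n)^2. Hence f(n) ∈ Θ(n^2 · (log n)^2).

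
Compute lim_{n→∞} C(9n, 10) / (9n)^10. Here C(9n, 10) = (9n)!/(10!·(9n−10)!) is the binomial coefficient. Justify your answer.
lim = 1/10! = 1/3628800

With N = 9n → ∞: C(N, 10) / N^10 = [N(N−1)…(N−9)] / (10! · N^10) = (1/10!) · 1 · (1 − 1/(9n)) · … · (1 − 9/(9n)). Each factor → 1 as N → ∞, so the limit is 1/10! = 1/3628800.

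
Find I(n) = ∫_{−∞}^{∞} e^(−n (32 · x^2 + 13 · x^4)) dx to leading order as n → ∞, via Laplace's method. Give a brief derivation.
I(n) ~ sqrt(π/(32n))

φ(x) = 32 · x^2 + 13 · x^4 has its unique global minimum at x* = 0 (since φ'(x) = 64x + 52x^3 = 0 only at x = 0 for real x with both coefficients positive, and φ → ∞ as |x| → ∞). At x* = 0, φ(0) = 0 and φ''(0) = 64. Laplace's method then gives
  I(n) ~ sqrt(2π / (n · φ''(0))) · e^(−n φ(0)) = sqrt(2π / (64n)) = sqrt(π/(32n)).
The 13 · x^4 term contributes only at subleading order (an O(1/n) relative correction).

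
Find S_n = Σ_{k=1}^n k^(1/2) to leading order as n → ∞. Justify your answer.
S_n ~ (2/3) · n^(3/2)

Integral comparison: Σ_{k=1}^n k^(1/2) = ∫_0^n x^(1/2) dx + O(n^(1/2)). The integral is n^(1 + 1/2) / (1 + 1/2) = n^((1+2)/2) / ((1+2)/2) = (2/3) · n^(3/2).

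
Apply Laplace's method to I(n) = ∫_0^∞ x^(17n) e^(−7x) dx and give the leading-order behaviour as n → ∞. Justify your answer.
I(n) ~ (sqrt(2π·17n) / 7) · (17n/(7e))^(17n)

Write the integrand as exp(17n ln x − 7x) and set f(x) = 17n ln x − 7x. Then f'(x) = 17n/x − 7 = 0 at x* = 17n/7, and f''(x*) = −17n/x*^2 = −7^2/(17n). Laplace's method (interior maximum) gives
  I(n) ~ e^(f(x*)) · sqrt(2π / |f''(x*)|)
        = exp(17n ln(17n/7) − 17n) · sqrt(2π · 17n / 7^2)
        = (17n/7)^(17n) e^(−17n) · sqrt(2π·17n) / 7
        = (sqrt(2π·17n) / 7) · (17n/(7e))^(17n).
This matches Γ(17n+1)/7^(17n+1) with Stirling applied to Γ.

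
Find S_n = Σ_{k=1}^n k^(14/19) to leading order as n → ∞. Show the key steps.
S_n ~ (19/33) · n^(33/19)

Integral comparison: Σ_{k=1}^n k^(14/19) = ∫_0^n x^(14/19) dx + O(n^(14/19)). The integral is n^(1 + 14/19) / (1 + 14/19) = n^((14+19)/19) / ((14+19)/19) = (19/33) · n^(33/19).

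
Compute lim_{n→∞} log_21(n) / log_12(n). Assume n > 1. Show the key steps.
lim = ln(12) / ln(21) = log_21(12)

Change of base: log_21(n) = ln n / ln 21 and log_12(n) = ln n / ln 12. The ratio is (ln n / ln 21) · (ln 12 / ln n) = ln 12 / ln 21, a constant independent of n. So the limit is ln 12 / ln 21 = log_21(12).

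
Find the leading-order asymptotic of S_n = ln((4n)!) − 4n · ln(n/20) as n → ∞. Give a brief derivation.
S_n ~ 4n · (ln 80 − 1) + O(ln n)

Stirling: ln((4n)!) = 4n ln(4n) − 4n + O(ln n).
  S_n = 4n ln(4n) − 4n − 4n ln(n/20) + O(ln n)
      = 4n ln(4n) − 4n ln n + 4n ln 20 − 4n + O(ln n)
      = 4n ln 4 + 4n ln 20 − 4n + O(ln n)
      = 4n (ln 80 − 1) + O(ln n).
Numerically ln(80) − 1 ≈ 3.3820.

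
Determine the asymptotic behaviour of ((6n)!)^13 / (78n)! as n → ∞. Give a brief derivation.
((6n)!)^13/(78n)! ~ ((2π·6n)^(12/2) / sqrt(13)) · 13^(−13·6n)  →  0

Write N = 6n. Stirling: N! ~ sqrt(2π N)(N/e)^N and (13N)! ~ sqrt(2π·13N)·(13N/e)^(13N).
  (N!)^13/(13N)! ~ (2π N)^(13/2) (N/e)^(13N) / [sqrt(2π·13N) (13N/e)^(13N)]
     = (2π N)^(13/2) / sqrt(2π·13N) · (N/(13N))^(13N)
     = (2π N)^((13−1)/2) / sqrt(13) · 13^(−13N).
Since 13^13 > 1, the factor 13^(−13N) decays exponentially, so the ratio → 0. Substituting N = 6n gives the stated form.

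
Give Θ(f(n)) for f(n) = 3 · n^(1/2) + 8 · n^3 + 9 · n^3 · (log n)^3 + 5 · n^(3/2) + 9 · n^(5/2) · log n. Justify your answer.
f(n) ∈ Θ(n^3 · (log n)^3)

Compare the terms by growth order. For large n, n^a · (log n)^b dominates n^a' · (log n)^b' iff a > a', or (a = a' and b > b'). Ranking the 5 terms shows the dominant one is 9 · n^3 · (log n)^3. Hence f(n) ∈ Θ(n^3 · (log n)^3).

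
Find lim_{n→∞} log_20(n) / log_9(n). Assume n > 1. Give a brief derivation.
lim = ln(9) / ln(20) = log_20(9)

Change of base: log_20(n) = ln n / ln 20 and log_9(n) = ln n / ln 9. The ratio is (ln n / ln 20) · (ln 9 / ln n) = ln 9 / ln 20, a constant independent of n. So the limit is ln 9 / ln 20 = log_20(9).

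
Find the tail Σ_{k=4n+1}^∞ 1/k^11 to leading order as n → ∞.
Σ_{k>4n} 1/k^11 ~ 1/(10 · (4n)^10)

Compare to the integral: ∫_{4n}^∞ x^(−11) dx = [−x^(−10)/10]_{4n}^∞ = 1/((11−1)·(4n)^10). Euler-Maclaurin then gives
  Σ_{k>4n} 1/k^11 = ∫_{4n}^∞ dx/x^11 − 1/(2·(4n)^11) + O(1/(4n)^12).
(Equivalently this is ζ(11) − Σ_{k≤4n} 1/k^11.)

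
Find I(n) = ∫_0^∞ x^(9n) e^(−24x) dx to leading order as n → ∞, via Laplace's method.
I(n) ~ (sqrt(2π·9n) / 24) · (9n/(24e))^(9n)

Write the integrand as exp(9n ln x − 24x) and set f(x) = 9n ln x − 24x. Then f'(x) = 9n/x − 24 = 0 at x* = 9n/24, and f''(x*) = −9n/x*^2 = −24^2/(9n). Laplace's method (interior maximum) gives
  I(n) ~ e^(f(x*)) · sqrt(2π / |f''(x*)|)
        = exp(9n ln(9n/24) − 9n) · sqrt(2π · 9n / 24^2)
        = (9n/24)^(9n) e^(−9n) · sqrt(2π·9n) / 24
        = (sqrt(2π·9n) / 24) · (9n/(24e))^(9n).
This matches Γ(9n+1)/24^(9n+1) with Stirling applied to Γ.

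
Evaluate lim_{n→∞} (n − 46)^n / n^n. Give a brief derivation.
lim = e^(−46)

Rewrite as (1 − 46/n)^(n). By the standard limit (1 + x/n)^n → e^x, we have (1 − 46/n)^n → e^(−46), and raising to the 1st power gives e^(−46).
More precisely, ln[(1 − 46/n)^(n)] = n · ln(1 − 46/n) = n · (-46/n + O(1/n^2)) = -46 + O(1/n) → -46.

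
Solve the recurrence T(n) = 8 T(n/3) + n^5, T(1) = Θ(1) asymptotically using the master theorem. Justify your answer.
T(n) = Θ(n^5)

log_3 8 ≈ 1.893. f(n) = n^5 dominates n^(log_3 8) since 5 > 1.893, and the regularity condition a·f(n/b) = 8·(n/3)^5 = (8/243)·n^5 ≤ c·f(n) holds with c = 8/243 ≈ 0.0329 < 1. So this is Case 3: T(n) = Θ(f(n)) = Θ(n^5).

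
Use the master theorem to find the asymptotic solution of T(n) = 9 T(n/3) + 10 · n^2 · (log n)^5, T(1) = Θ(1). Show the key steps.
T(n) = Θ(n^2 · (log n)^6)

Here log_3 9 = 2 and f(n) = 10 · n^2 · (log n)^5 = Θ(n^(log_3 9) · (log n)^5). This is the extended Case 2 of the master theorem (f matches the critical exponent up to log factors), giving T(n) = Θ(n^(log_3 9) · (log n)^(5+1)) = Θ(n^2 · (log n)^6).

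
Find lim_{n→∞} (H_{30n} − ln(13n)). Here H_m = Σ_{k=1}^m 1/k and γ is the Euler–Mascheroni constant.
lim = ln(30/13) + γ

By Euler-Maclaurin, H_m = ln m + γ + O(1/m). So
  H_{30n} − ln(13n) = ln(30n) + γ − ln(13n) + O(1/n)
                       = ln(30/13) + γ + O(1/n).
Hence the limit is ln(30/13) + γ.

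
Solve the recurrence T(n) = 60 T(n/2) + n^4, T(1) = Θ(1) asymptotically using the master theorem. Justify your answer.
T(n) = Θ(n^(log_2 60))

Master theorem: compare f(n) = n^4 to n^(log_2 60) where log_2 60 ≈ 5.907. Since 4 < log_2 60, we have f(n) = O(n^(log_2 60 − ε)) for some ε > 0 — Case 1. Hence T(n) = Θ(n^(log_2 60)).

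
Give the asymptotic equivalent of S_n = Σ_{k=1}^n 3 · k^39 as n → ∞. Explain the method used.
S_n ~ 3 · n^40 / 40

By integral comparison (Euler-Maclaurin), Σ_{k=1}^n 3 · k^39 = 3 · ∫_0^n x^39 dx + O(n^39) = 3 · n^40/40 + O(n^39). (Equivalently, Faulhaber's formula gives the same leading term.)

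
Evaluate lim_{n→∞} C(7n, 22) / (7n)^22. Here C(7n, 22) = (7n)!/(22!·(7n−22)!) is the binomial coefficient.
lim = 1/22! = 1/1124000727777607680000

With N = 7n → ∞: C(N, 22) / N^22 = [N(N−1)…(N−21)] / (22! · N^22) = (1/22!) · 1 · (1 − 1/(7n)) · … · (1 − 21/(7n)). Each factor → 1 as N → ∞, so the limit is 1/22! = 1/1124000727777607680000.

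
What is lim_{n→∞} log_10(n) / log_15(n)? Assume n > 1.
lim = ln(15) / ln(10) = log_10(15)

Change of base: log_10(n) = ln n / ln 10 and log_15(n) = ln n / ln 15. The ratio is (ln n / ln 10) · (ln 15 / ln n) = ln 15 / ln 10, a constant independent of n. So the limit is ln 15 / ln 10 = log_10(15).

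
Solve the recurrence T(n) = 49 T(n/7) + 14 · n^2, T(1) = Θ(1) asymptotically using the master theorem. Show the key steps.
T(n) = Θ(n^2 log n)

log_7 49 = 2, and f(n) = 14 · n^2 = Θ(n^(log_7 49)). This is Case 2 of the master theorem: T(n) = Θ(f(n) · log n) = Θ(n^2 log n).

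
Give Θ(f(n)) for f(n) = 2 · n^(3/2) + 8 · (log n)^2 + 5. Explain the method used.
f(n) ∈ Θ(n^(3/2))

Compare the terms by growth order. For large n, n^a · (log n)^b dominates n^a' · (log n)^b' iff a > a', or (a = a' and b > b'). Ranking the 3 terms shows the dominant one is 2 · n^(3/2). Hence f(n) ∈ Θ(n^(3/2)).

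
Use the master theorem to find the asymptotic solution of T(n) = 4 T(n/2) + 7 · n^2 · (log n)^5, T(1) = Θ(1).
T(n) = Θ(n^2 · (log n)^6)

Here log_2 4 = 2 and f(n) = 7 · n^2 · (log n)^5 = Θ(n^(log_2 4) · (log n)^5). This is the extended Case 2 of the master theorem (f matches the critical exponent up to log factors), giving T(n) = Θ(n^(log_2 4) · (log n)^(5+1)) = Θ(n^2 · (log n)^6).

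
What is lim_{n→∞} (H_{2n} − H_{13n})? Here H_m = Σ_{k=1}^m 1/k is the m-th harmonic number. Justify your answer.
lim = ln(2/13)

Euler-Maclaurin gives H_m = ln m + γ + 1/(2m) + O(1/m^2). The γ and O(1/m) terms cancel in the difference:
  H_{2n} − H_{13n} = ln(2n) − ln(13n) + O(1/n) = ln(2/13) + O(1/n).
Hence the limit is ln(2/13).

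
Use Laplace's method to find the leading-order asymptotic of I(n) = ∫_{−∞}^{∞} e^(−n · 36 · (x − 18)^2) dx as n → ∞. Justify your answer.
I(n) = sqrt(π/(36n))

Here φ(x) = 36 · (x − 18)^2 has its unique minimum at x* = 18 with φ(x*) = 0 and φ''(x*) = 72. Laplace's method gives
  I(n) ~ e^(−n φ(x*)) · sqrt(2π / (n · φ''(x*))) = sqrt(2π / (72n)) = sqrt(π/(36n)).
This is exact: substituting u = (x − 18)·sqrt(36n) gives I(n) = (1/sqrt(36n)) ∫_{−∞}^{∞} e^(−u^2) du = sqrt(π/(36n)).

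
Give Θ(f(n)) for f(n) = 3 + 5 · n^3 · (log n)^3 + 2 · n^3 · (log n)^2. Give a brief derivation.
f(n) ∈ Θ(n^3 · (log n)^3)

Compare the terms by growth order. For large n, n^a · (log n)^b dominates n^a' · (log n)^b' iff a > a', or (a = a' and b > b'). Ranking the 3 terms shows the dominant one is 5 · n^3 · (log n)^3. Hence f(n) ∈ Θ(n^3 · (log n)^3).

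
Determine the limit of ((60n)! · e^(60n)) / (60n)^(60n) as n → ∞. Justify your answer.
lim = ∞

Stirling: (60n)! ~ sqrt(2π·60n) · (60n/e)^(60n). Hence
  (60n)! · e^(60n) / (60n)^(60n) ~ sqrt(2π·60n) = sqrt(2π·60) · sqrt(n) → ∞.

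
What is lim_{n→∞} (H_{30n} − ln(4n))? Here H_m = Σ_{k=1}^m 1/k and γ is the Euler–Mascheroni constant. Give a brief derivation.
lim = ln(15/2) + γ

By Euler-Maclaurin, H_m = ln m + γ + O(1/m). So
  H_{30n} − ln(4n) = ln(30n) + γ − ln(4n) + O(1/n)
                       = ln(30/4) + γ + O(1/n).
Hence the limit is ln(30/4) + γ (= ln(15/2)).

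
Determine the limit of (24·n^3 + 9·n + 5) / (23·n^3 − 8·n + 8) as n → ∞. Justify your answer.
lim = 24/23

For large n the leading n^3 terms dominate both numerator and denominator. Dividing top and bottom by n^3, every other term tends to 0, leaving 24/23.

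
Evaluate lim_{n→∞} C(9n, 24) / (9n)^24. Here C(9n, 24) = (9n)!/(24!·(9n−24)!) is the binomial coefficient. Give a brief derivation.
lim = 1/24! = 1/620448401733239439360000

With N = 9n → ∞: C(N, 24) / N^24 = [N(N−1)…(N−23)] / (24! · N^24) = (1/24!) · 1 · (1 − 1/(9n)) · … · (1 − 23/(9n)). Each factor → 1 as N → ∞, so the limit is 1/24! = 1/620448401733239439360000.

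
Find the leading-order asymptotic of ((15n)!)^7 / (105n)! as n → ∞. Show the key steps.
((15n)!)^7/(105n)! ~ ((2π·15n)^(6/2) / sqrt(7)) · 7^(−7·15n)  →  0

Write N = 15n. Stirling: N! ~ sqrt(2π N)(N/e)^N and (7N)! ~ sqrt(2π·7N)·(7N/e)^(7N).
  (N!)^7/(7N)! ~ (2π N)^(7/2) (N/e)^(7N) / [sqrt(2π·7N) (7N/e)^(7N)]
     = (2π N)^(7/2) / sqrt(2π·7N) · (N/(7N))^(7N)
     = (2π N)^((7−1)/2) / sqrt(7) · 7^(−7N).
Since 7^7 > 1, the factor 7^(−7N) decays exponentially, so the ratio → 0. Substituting N = 15n gives the stated form.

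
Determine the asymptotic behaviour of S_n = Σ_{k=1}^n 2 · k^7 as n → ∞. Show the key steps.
S_n ~ n^8 / 4

By integral comparison (Euler-Maclaurin), Σ_{k=1}^n 2 · k^7 = 2 · ∫_0^n x^7 dx + O(n^7) = 2 · n^8/8 = n^8 / 4 + O(n^7). (Equivalently, Faulhaber's formula gives the same leading term.)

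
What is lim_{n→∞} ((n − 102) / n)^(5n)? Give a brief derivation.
lim = e^(−510)

Rewrite as (1 − 102/n)^(5n). By the standard limit (1 + x/n)^n → e^x, we have (1 − 102/n)^n → e^(−102), and raising to the 5th power gives e^(−510).
More precisely, ln[(1 − 102/n)^(5n)] = 5n · ln(1 − 102/n) = 5n · (-102/n + O(1/n^2)) = -510 + O(1/n) → -510.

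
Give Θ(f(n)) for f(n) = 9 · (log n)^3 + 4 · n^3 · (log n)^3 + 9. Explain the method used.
f(n) ∈ Θ(n^3 · (log n)^3)

Compare the terms by growth order. For large n, n^a · (log n)^b dominates n^a' · (log n)^b' iff a > a', or (a = a' and b > b'). Ranking the 3 terms shows the dominant one is 4 · n^3 · (log n)^3. Hence f(n) ∈ Θ(n^3 · (log n)^3).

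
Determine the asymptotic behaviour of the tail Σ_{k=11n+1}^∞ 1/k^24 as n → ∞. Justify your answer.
Σ_{k>11n} 1/k^24 ~ 1/(23 · (11n)^23)

Compare to the integral: ∫_{11n}^∞ x^(−24) dx = [−x^(−23)/23]_{11n}^∞ = 1/((24−1)·(11n)^23). Euler-Maclaurin then gives
  Σ_{k>11n} 1/k^24 = ∫_{11n}^∞ dx/x^24 − 1/(2·(11n)^24) + O(1/(11n)^25).
(Equivalently this is ζ(24) − Σ_{k≤11n} 1/k^24.)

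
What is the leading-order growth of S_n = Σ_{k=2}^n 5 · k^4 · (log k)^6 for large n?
S_n ~ n^5 · (log n)^6

By integral comparison, S_n = ∫_1^n 5 · x^4 · (log x)^6 dx + O(n^4 · (log n)^6). For the integral, the leading term of ∫_1^n x^4 (log x)^6 dx is n^5/5 · (log n)^6 (by repeated integration by parts; each step lowers the log-exponent and produces a relatively O(1/log n) correction). Hence S_n ~ n^5 · (log n)^6.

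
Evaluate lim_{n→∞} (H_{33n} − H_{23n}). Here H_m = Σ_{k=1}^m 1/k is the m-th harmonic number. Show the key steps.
lim = ln(33/23)

Euler-Maclaurin gives H_m = ln m + γ + 1/(2m) + O(1/m^2). The γ and O(1/m) terms cancel in the difference:
  H_{33n} − H_{23n} = ln(33n) − ln(23n) + O(1/n) = ln(33/23) + O(1/n).
Hence the limit is ln(33/23).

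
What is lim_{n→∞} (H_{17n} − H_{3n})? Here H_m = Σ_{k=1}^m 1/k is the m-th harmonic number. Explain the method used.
lim = ln(17/3)

Euler-Maclaurin gives H_m = ln m + γ + 1/(2m) + O(1/m^2). The γ and O(1/m) terms cancel in the difference:
  H_{17n} − H_{3n} = ln(17n) − ln(3n) + O(1/n) = ln(17/3) + O(1/n).
Hence the limit is ln(17/3).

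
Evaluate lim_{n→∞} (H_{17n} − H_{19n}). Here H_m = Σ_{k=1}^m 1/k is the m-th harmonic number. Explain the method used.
lim = ln(17/19)

Euler-Maclaurin gives H_m = ln m + γ + 1/(2m) + O(1/m^2). The γ and O(1/m) terms cancel in the difference:
  H_{17n} − H_{19n} = ln(17n) − ln(19n) + O(1/n) = ln(17/19) + O(1/n).
Hence the limit is ln(17/19).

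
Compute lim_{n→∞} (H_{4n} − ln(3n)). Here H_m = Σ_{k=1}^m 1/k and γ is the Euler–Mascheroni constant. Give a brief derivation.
lim = ln(4/3) + γ

By Euler-Maclaurin, H_m = ln m + γ + O(1/m). So
  H_{4n} − ln(3n) = ln(4n) + γ − ln(3n) + O(1/n)
                       = ln(4/3) + γ + O(1/n).
Hence the limit is ln(4/3) + γ.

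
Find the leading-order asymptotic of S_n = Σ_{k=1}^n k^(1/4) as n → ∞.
S_n ~ (4/5) · n^(5/4)

Integral comparison: Σ_{k=1}^n k^(1/4) = ∫_0^n x^(1/4) dx + O(n^(1/4)). The integral is n^(1 + 1/4) / (1 + 1/4) = n^((1+4)/4) / ((1+4)/4) = (4/5) · n^(5/4).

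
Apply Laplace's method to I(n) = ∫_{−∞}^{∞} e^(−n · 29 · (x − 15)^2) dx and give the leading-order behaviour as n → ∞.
I(n) = sqrt(π/(29n))

Here φ(x) = 29 · (x − 15)^2 has its unique minimum at x* = 15 with φ(x*) = 0 and φ''(x*) = 58. Laplace's method gives
  I(n) ~ e^(−n φ(x*)) · sqrt(2π / (n · φ''(x*))) = sqrt(2π / (58n)) = sqrt(π/(29n)).
This is exact: substituting u = (x − 15)·sqrt(29n) gives I(n) = (1/sqrt(29n)) ∫_{−∞}^{∞} e^(−u^2) du = sqrt(π/(29n)).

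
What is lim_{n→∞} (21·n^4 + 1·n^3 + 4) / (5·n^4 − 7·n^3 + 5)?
lim = 21/5

For large n the leading n^4 terms dominate both numerator and denominator. Dividing top and bottom by n^4, every other term tends to 0, leaving 21/5.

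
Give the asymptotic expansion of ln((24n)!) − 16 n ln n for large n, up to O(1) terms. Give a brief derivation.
ln((24n)!) − 16 n ln n = 8 n ln n + 24(ln 24 − 1) n + (1/2) ln(2π·24n) + O(1/n)

Stirling: ln((24n)!) = 24n ln(24n) − 24n + (1/2) ln(2π·24n) + O(1/n).
Expand 24n ln(24n) = 24n (ln n + ln 24) = 24n ln n + 24n ln 24.
Subtract 16n ln n: leading term is (24 − 16) n ln n = 8 n ln n. The next term is 24n ln 24 − 24n = 24(ln 24 − 1) n. Then the (1/2) ln(2π·24n) correction.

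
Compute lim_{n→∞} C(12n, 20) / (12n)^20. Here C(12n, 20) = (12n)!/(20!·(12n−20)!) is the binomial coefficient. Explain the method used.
lim = 1/20! = 1/2432902008176640000

With N = 12n → ∞: C(N, 20) / N^20 = [N(N−1)…(N−19)] / (20! · N^20) = (1/20!) · 1 · (1 − 1/(12n)) · … · (1 − 19/(12n)). Each factor → 1 as N → ∞, so the limit is 1/20! = 1/2432902008176640000.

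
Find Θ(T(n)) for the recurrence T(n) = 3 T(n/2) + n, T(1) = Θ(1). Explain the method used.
T(n) = Θ(n^(log_2 3))

Master theorem: compare f(n) = n to n^(log_2 3) where log_2 3 ≈ 1.585. Since 1 < log_2 3, we have f(n) = O(n^(log_2 3 − ε)) for some ε > 0 — Case 1. Hence T(n) = Θ(n^(log_2 3)).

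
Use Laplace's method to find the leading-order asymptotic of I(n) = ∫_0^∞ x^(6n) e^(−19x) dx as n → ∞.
I(n) ~ (sqrt(2π·6n) / 19) · (6n/(19e))^(6n)

Write the integrand as exp(6n ln x − 19x) and set f(x) = 6n ln x − 19x. Then f'(x) = 6n/x − 19 = 0 at x* = 6n/19, and f''(x*) = −6n/x*^2 = −19^2/(6n). Laplace's method (interior maximum) gives
  I(n) ~ e^(f(x*)) · sqrt(2π / |f''(x*)|)
        = exp(6n ln(6n/19) − 6n) · sqrt(2π · 6n / 19^2)
        = (6n/19)^(6n) e^(−6n) · sqrt(2π·6n) / 19
        = (sqrt(2π·6n) / 19) · (6n/(19e))^(6n).
This matches Γ(6n+1)/19^(6n+1) with Stirling applied to Γ.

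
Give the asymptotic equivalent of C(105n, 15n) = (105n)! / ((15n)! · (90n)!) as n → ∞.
C(105n, 15n) ~ (823543/46656)^(15n) · sqrt(7/(12π·15n))

Write N = 15n. Apply Stirling to each factorial:
  (7N)! ~ sqrt(2π·7N) · (7N/e)^(7N),
  N! ~ sqrt(2π N) · (N/e)^N,
  (6N)! ~ sqrt(2π·6N) · (6N/e)^(6N).
The exponential factors combine to (7N)^(7N) / (N^N · (6N)^(6N)) = 7^(7N)/6^(6N) = (7^7/6^6)^N = (823543/46656)^N.
The square-root prefactors combine to sqrt(2π·7N) / (sqrt(2π N)·sqrt(2π·6N)) = sqrt(7 / (2π·6·N)) = sqrt(7/(12π·15n)).
Substituting N = 15n: C(105n, 15n) ~ (823543/46656)^(15n) · sqrt(7/(12π·15n)).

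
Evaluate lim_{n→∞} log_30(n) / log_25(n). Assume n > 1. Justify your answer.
lim = ln(25) / ln(30) = log_30(25)

Change of base: log_30(n) = ln n / ln 30 and log_25(n) = ln n / ln 25. The ratio is (ln n / ln 30) · (ln 25 / ln n) = ln 25 / ln 30, a constant independent of n. So the limit is ln 25 / ln 30 = log_30(25).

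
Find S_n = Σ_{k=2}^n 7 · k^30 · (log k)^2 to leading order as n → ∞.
S_n ~ 7 · n^31 · (log n)^2 / 31

By integral comparison, S_n = ∫_1^n 7 · x^30 · (log x)^2 dx + O(n^30 · (log n)^2). For the integral, the leading term of ∫_1^n x^30 (log x)^2 dx is n^31/31 · (log n)^2 (by repeated integration by parts; each step lowers the log-exponent and produces a relatively O(1/log n) correction). Hence S_n ~ 7 · n^31 · (log n)^2 / 31.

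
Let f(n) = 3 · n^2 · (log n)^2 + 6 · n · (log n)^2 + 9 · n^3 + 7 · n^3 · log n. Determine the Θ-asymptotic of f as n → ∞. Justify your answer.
f(n) ∈ Θ(n^3 · log n)

Compare the terms by growth order. For large n, n^a · (log n)^b dominates n^a' · (log n)^b' iff a > a', or (a = a' and b > b'). Ranking the 4 terms shows the dominant one is 7 · n^3 · log n. Hence f(n) ∈ Θ(n^3 · log n).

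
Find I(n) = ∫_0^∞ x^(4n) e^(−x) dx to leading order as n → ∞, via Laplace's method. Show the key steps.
I(n) ~ sqrt(2π·4n) · (4n/e)^(4n)

Write the integrand as exp(4n ln x − x) and set f(x) = 4n ln x − x. Then f'(x) = 4n/x − 1 = 0 at x* = 4n, and f''(x*) = −4n/x*^2 = −1/(4n). Laplace's method (interior maximum) gives
  I(n) ~ e^(f(x*)) · sqrt(2π / |f''(x*)|)
        = exp(4n ln(4n) − 4n) · sqrt(2π · 4n)
        = (4n)^(4n) e^(−4n) · sqrt(2π·4n)
        = sqrt(2π·4n) · (4n/e)^(4n).
This matches Γ(4n+1) with Stirling applied to Γ.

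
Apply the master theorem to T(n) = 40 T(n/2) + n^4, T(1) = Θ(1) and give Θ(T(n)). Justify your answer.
T(n) = Θ(n^(log_2 40))

Master theorem: compare f(n) = n^4 to n^(log_2 40) where log_2 40 ≈ 5.322. Since 4 < log_2 40, we have f(n) = O(n^(log_2 40 − ε)) for some ε > 0 — Case 1. Hence T(n) = Θ(n^(log_2 40)).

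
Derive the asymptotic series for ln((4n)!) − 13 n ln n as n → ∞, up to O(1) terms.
ln((4n)!) − 13 n ln n = −9 n ln n + 4(ln 4 − 1) n + (1/2) ln(2π·4n) + O(1/n)

Stirling: ln((4n)!) = 4n ln(4n) − 4n + (1/2) ln(2π·4n) + O(1/n).
Expand 4n ln(4n) = 4n (ln n + ln 4) = 4n ln n + 4n ln 4.
Subtract 13n ln n: leading term is (4 − 13) n ln n = −9 n ln n. The next term is 4n ln 4 − 4n = 4(ln 4 − 1) n. Then the (1/2) ln(2π·4n) correction.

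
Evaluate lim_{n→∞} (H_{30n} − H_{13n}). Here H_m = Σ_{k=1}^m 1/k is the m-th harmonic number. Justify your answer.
lim = ln(30/13)

Euler-Maclaurin gives H_m = ln m + γ + 1/(2m) + O(1/m^2). The γ and O(1/m) terms cancel in the difference:
  H_{30n} − H_{13n} = ln(30n) − ln(13n) + O(1/n) = ln(30/13) + O(1/n).
Hence the limit is ln(30/13).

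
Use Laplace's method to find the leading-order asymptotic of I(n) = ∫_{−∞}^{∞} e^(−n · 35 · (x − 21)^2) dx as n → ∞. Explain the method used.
I(n) = sqrt(π/(35n))

Here φ(x) = 35 · (x − 21)^2 has its unique minimum at x* = 21 with φ(x*) = 0 and φ''(x*) = 70. Laplace's method gives
  I(n) ~ e^(−n φ(x*)) · sqrt(2π / (n · φ''(x*))) = sqrt(2π / (70n)) = sqrt(π/(35n)).
This is exact: substituting u = (x − 21)·sqrt(35n) gives I(n) = (1/sqrt(35n)) ∫_{−∞}^{∞} e^(−u^2) du = sqrt(π/(35n)).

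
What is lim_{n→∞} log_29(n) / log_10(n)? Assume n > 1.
lim = ln(10) / ln(29) = log_29(10)

Change of base: log_29(n) = ln n / ln 29 and log_10(n) = ln n / ln 10. The ratio is (ln n / ln 29) · (ln 10 / ln n) = ln 10 / ln 29, a constant independent of n. So the limit is ln 10 / ln 29 = log_29(10).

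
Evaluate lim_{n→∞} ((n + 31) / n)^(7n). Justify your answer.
lim = e^217

Rewrite as (1 + 31/n)^(7n). By the standard limit (1 + x/n)^n → e^x, we have (1 + 31/n)^n → e^31, and raising to the 7th power gives e^217.
More precisely, ln[(1 + 31/n)^(7n)] = 7n · ln(1 + 31/n) = 7n · (31/n + O(1/n^2)) = 217 + O(1/n) → 217.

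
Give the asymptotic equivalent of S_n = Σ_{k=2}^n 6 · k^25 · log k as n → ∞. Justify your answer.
S_n ~ 3 · n^26 log n / 13 − 3 · n^26 / 338

By integral comparison, S_n = ∫_1^n 6 · x^25 · log x dx + O(n^25 · log n). For the integral, ∫ x^25 log x dx = n^26 log n / 26 − n^26/676 (integration by parts). Hence S_n ~ 3 · n^26 log n / 13 − 3 · n^26 / 338.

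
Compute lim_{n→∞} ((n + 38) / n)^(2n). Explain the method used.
lim = e^76

Rewrite as (1 + 38/n)^(2n). By the standard limit (1 + x/n)^n → e^x, we have (1 + 38/n)^n → e^38, and raising to the 2nd power gives e^76.
More precisely, ln[(1 + 38/n)^(2n)] = 2n · ln(1 + 38/n) = 2n · (38/n + O(1/n^2)) = 76 + O(1/n) → 76.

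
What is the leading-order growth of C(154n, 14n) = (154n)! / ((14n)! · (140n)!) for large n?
C(154n, 14n) ~ (285311670611/10000000000)^(14n) · sqrt(11/(20π·14n))

Write N = 14n. Apply Stirling to each factorial:
  (11N)! ~ sqrt(2π·11N) · (11N/e)^(11N),
  N! ~ sqrt(2π N) · (N/e)^N,
  (10N)! ~ sqrt(2π·10N) · (10N/e)^(10N).
The exponential factors combine to (11N)^(11N) / (N^N · (10N)^(10N)) = 11^(11N)/10^(10N) = (11^11/10^10)^N = (285311670611/10000000000)^N.
The square-root prefactors combine to sqrt(2π·11N) / (sqrt(2π N)·sqrt(2π·10N)) = sqrt(11 / (2π·10·N)) = sqrt(11/(20π·14n)).
Substituting N = 14n: C(154n, 14n) ~ (285311670611/10000000000)^(14n) · sqrt(11/(20π·14n)).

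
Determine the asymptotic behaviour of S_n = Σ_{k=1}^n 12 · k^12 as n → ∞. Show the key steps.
S_n ~ 12 · n^13 / 13

By integral comparison (Euler-Maclaurin), Σ_{k=1}^n 12 · k^12 = 12 · ∫_0^n x^12 dx + O(n^12) = 12 · n^13/13 + O(n^12). (Equivalently, Faulhaber's formula gives the same leading term.)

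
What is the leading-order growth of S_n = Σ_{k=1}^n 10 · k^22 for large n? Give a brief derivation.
S_n ~ 10 · n^23 / 23

By integral comparison (Euler-Maclaurin), Σ_{k=1}^n 10 · k^22 = 10 · ∫_0^n x^22 dx + O(n^22) = 10 · n^23/23 + O(n^22). (Equivalently, Faulhaber's formula gives the same leading term.)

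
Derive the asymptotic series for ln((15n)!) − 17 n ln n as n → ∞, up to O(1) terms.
ln((15n)!) − 17 n ln n = −2 n ln n + 15(ln 15 − 1) n + (1/2) ln(2π·15n) + O(1/n)

Stirling: ln((15n)!) = 15n ln(15n) − 15n + (1/2) ln(2π·15n) + O(1/n).
Expand 15n ln(15n) = 15n (ln n + ln 15) = 15n ln n + 15n ln 15.
Subtract 17n ln n: leading term is (15 − 17) n ln n = −2 n ln n. The next term is 15n ln 15 − 15n = 15(ln 15 − 1) n. Then the (1/2) ln(2π·15n) correction.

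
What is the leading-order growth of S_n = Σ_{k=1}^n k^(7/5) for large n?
S_n ~ (5/12) · n^(12/5)

Integral comparison: Σ_{k=1}^n k^(7/5) = ∫_0^n x^(7/5) dx + O(n^(7/5)). The integral is n^(1 + 7/5) / (1 + 7/5) = n^((7+5)/5) / ((7+5)/5) = (5/12) · n^(12/5).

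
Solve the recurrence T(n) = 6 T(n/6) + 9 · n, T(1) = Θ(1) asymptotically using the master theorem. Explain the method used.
T(n) = Θ(n log n)

log_6 6 = 1, and f(n) = 9 · n = Θ(n^(log_6 6)). This is Case 2 of the master theorem: T(n) = Θ(f(n) · log n) = Θ(n log n).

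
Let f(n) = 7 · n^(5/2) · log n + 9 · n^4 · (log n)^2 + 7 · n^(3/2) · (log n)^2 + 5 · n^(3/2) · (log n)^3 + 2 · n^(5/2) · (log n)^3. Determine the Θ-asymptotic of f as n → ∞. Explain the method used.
f(n) ∈ Θ(n^4 · (log n)^2)

Compare the terms by growth order. For large n, n^a · (log n)^b dominates n^a' · (log n)^b' iff a > a', or (a = a' and b > b'). Ranking the 5 terms shows the dominant one is 9 · n^4 · (log n)^2. Hence f(n) ∈ Θ(n^4 · (log n)^2).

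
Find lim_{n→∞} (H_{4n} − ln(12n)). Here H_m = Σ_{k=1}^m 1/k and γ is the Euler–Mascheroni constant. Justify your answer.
lim = −ln 3 + γ

By Euler-Maclaurin, H_m = ln m + γ + O(1/m). So
  H_{4n} − ln(12n) = ln(4n) + γ − ln(12n) + O(1/n)
                       = ln(4/12) + γ + O(1/n).
Hence the limit is ln(4/12) + γ (= −ln 3).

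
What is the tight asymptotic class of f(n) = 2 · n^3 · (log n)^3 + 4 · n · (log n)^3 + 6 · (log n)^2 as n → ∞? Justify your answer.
f(n) ∈ Θ(n^3 · (log n)^3)

Compare the terms by growth order. For large n, n^a · (log n)^b dominates n^a' · (log n)^b' iff a > a', or (a = a' and b > b'). Ranking the 3 terms shows the dominant one is 2 · n^3 · (log n)^3. Hence f(n) ∈ Θ(n^3 · (log n)^3).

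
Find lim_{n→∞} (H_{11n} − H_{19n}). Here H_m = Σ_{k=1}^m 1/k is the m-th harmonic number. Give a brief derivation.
lim = ln(11/19)

Euler-Maclaurin gives H_m = ln m + γ + 1/(2m) + O(1/m^2). The γ and O(1/m) terms cancel in the difference:
  H_{11n} − H_{19n} = ln(11n) − ln(19n) + O(1/n) = ln(11/19) + O(1/n).
Hence the limit is ln(11/19).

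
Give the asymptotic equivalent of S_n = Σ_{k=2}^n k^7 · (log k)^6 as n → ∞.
S_n ~ n^8 · (log n)^6 / 8

By integral comparison, S_n = ∫_1^n x^7 · (log x)^6 dx + O(n^7 · (log n)^6). For the integral, the leading term of ∫_1^n x^7 (log x)^6 dx is n^8/8 · (log n)^6 (by repeated integration by parts; each step lowers the log-exponent and produces a relatively O(1/log n) correction). Hence S_n ~ n^8 · (log n)^6 / 8.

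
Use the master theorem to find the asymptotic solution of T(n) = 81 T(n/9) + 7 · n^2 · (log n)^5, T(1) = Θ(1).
T(n) = Θ(n^2 · (log n)^6)

Here log_9 81 = 2 and f(n) = 7 · n^2 · (log n)^5 = Θ(n^(log_9 81) · (log n)^5). This is the extended Case 2 of the master theorem (f matches the critical exponent up to log factors), giving T(n) = Θ(n^(log_9 81) · (log n)^(5+1)) = Θ(n^2 · (log n)^6).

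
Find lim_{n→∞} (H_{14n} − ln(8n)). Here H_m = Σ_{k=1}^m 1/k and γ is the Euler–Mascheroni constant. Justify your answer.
lim = ln(7/4) + γ

By Euler-Maclaurin, H_m = ln m + γ + O(1/m). So
  H_{14n} − ln(8n) = ln(14n) + γ − ln(8n) + O(1/n)
                       = ln(14/8) + γ + O(1/n).
Hence the limit is ln(14/8) + γ (= ln(7/4)).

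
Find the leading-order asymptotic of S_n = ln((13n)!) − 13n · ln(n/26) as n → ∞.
S_n ~ 13n · (ln 338 − 1) + O(ln n)

Stirling: ln((13n)!) = 13n ln(13n) − 13n + O(ln n).
  S_n = 13n ln(13n) − 13n − 13n ln(n/26) + O(ln n)
      = 13n ln(13n) − 13n ln n + 13n ln 26 − 13n + O(ln n)
      = 13n ln 13 + 13n ln 26 − 13n + O(ln n)
      = 13n (ln 338 − 1) + O(ln n).
Numerically ln(338) − 1 ≈ 4.8230.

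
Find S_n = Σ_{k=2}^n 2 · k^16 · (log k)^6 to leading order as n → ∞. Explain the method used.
S_n ~ 2 · n^17 · (log n)^6 / 17

By integral comparison, S_n = ∫_1^n 2 · x^16 · (log x)^6 dx + O(n^16 · (log n)^6). For the integral, the leading term of ∫_1^n x^16 (log x)^6 dx is n^17/17 · (log n)^6 (by repeated integration by parts; each step lowers the log-exponent and produces a relatively O(1/log n) correction). Hence S_n ~ 2 · n^17 · (log n)^6 / 17.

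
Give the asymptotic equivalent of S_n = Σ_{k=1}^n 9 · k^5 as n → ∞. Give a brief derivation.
S_n ~ 3 · n^6 / 2

By integral comparison (Euler-Maclaurin), Σ_{k=1}^n 9 · k^5 = 9 · ∫_0^n x^5 dx + O(n^5) = 9 · n^6/6 = 3 · n^6 / 2 + O(n^5). (Equivalently, Faulhaber's formula gives the same leading term.)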